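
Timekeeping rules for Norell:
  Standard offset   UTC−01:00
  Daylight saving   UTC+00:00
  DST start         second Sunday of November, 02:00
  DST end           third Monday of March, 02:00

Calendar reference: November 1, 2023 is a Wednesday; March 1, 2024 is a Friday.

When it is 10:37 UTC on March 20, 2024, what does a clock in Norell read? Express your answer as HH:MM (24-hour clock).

1 November 2023 is a Wednesday, so the first Sunday is November 5 and the second is November 12.
1 March 2024 is a Friday, so the first Monday is March 4 and the third is March 18.
At the standard offset (UTC−01:00), 10:37 UTC − 1h = 09:37 Norell standard time.
The standard-time date in Norell, March 20, 2024, does not fall between 12 November 2023 and 18 March 2024, so daylight saving is not in effect and Norell is at UTC−01:00.
10:37 UTC − 1h = 09:37 local.

09:37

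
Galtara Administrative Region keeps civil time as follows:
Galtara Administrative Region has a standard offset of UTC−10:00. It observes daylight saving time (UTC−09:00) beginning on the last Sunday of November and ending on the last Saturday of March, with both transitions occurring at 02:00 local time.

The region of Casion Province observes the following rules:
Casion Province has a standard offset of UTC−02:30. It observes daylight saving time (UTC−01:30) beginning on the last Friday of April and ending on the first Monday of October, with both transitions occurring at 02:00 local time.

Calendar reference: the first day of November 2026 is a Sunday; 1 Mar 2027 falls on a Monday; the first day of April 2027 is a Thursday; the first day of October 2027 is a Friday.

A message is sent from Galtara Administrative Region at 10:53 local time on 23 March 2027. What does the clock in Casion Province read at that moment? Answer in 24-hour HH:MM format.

17:23

1 November 2026 is a Sunday, so Sundays fall on 1, 8, 15, 22, 29; the last is November 29.
1 March 2027 is a Monday, so Saturdays fall on 6, 13, 20, 27; the last is March 27.
23 March 2027 lies within the daylight-saving period (29 November 2026 – 27 March 2027), so Galtara Administrative Region is on daylight time, UTC−09:00.
10:53 Galtara Administrative Region + 9h = 19:53 UTC.
1 April 2027 is a Thursday, so Fridays fall on 2, 9, 16, 23, 30; the last is April 30.
1 October 2027 is a Friday, so the first Monday is October 4.
At the standard offset (UTC−02:30), 19:53 UTC − 2h30m = 17:23 Casion Province standard time.
The standard-time date in Casion Province, 23 March 2027, does not fall between 30 April and 4 October, so daylight saving is not in effect and Casion Province is at UTC−02:30.
19:53 UTC − 2h30m = 17:23 Casion Province.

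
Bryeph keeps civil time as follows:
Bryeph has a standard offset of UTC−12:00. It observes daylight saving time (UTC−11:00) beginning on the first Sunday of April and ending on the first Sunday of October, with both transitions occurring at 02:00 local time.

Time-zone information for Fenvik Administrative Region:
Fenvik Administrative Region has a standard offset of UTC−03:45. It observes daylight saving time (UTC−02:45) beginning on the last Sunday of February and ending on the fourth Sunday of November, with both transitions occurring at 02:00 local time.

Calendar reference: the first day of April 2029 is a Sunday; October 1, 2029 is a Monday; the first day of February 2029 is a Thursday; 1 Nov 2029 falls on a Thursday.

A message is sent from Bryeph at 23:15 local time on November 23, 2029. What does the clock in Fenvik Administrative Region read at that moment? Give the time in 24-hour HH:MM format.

08:30

1 April 2029 is a Sunday, so the first Sunday is April 1.
1 October 2029 is a Monday, so the first Sunday is October 7.
November 23, 2029 does not fall between 1 April and 7 October, so daylight saving is not in effect and Bryeph is at UTC−12:00.
23:15 Bryeph + 12h = 11:15 UTC (rolling into the next day, 24 November 2029).
1 February 2029 is a Thursday, so Sundays fall on 4, 11, 18, 25; the last is February 25.
1 November 2029 is a Thursday, so the first Sunday is November 4 and the fourth is November 25.
At the standard offset (UTC−03:45), 11:15 UTC − 3h45m = 07:30 Fenvik Administrative Region standard time.
The standard-time date in Fenvik Administrative Region, November 24, 2029, lies within the daylight-saving period (25 February – 25 November), so Fenvik Administrative Region is on daylight time, UTC−02:45.
11:15 UTC − 2h45m = 08:30 Fenvik Administrative Region.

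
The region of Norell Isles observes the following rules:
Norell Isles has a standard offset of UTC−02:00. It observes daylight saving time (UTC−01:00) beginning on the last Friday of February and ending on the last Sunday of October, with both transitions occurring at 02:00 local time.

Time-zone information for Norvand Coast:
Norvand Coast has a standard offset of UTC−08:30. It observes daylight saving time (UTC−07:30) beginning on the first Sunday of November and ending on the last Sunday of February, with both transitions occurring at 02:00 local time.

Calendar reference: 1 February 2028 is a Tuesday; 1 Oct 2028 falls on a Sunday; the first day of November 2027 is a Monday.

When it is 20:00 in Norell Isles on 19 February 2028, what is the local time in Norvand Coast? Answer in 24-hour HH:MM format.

14:30

1 February 2028 is a Tuesday, so Fridays fall on 4, 11, 18, 25; the last is February 25.
1 October 2028 is a Sunday, so Sundays fall on 1, 8, 15, 22, 29; the last is October 29.
19 February 2028 is outside the daylight-saving period (25 February – 29 October), so Norell Isles is on standard time, UTC−02:00.
20:00 Norell Isles + 2h = 22:00 UTC.
1 November 2027 is a Monday, so the first Sunday is November 7.
1 February 2028 is a Tuesday, so Sundays fall on 6, 13, 20, 27; the last is February 27.
At the standard offset (UTC−08:30), 22:00 UTC − 8h30m = 13:30 Norvand Coast standard time.
The standard-time date in Norvand Coast, 19 February 2028, falls between 7 November 2027 and 27 February 2028, so daylight saving is in effect and Norvand Coast is at UTC−07:30.
22:00 UTC − 7h30m = 14:30 Norvand Coast.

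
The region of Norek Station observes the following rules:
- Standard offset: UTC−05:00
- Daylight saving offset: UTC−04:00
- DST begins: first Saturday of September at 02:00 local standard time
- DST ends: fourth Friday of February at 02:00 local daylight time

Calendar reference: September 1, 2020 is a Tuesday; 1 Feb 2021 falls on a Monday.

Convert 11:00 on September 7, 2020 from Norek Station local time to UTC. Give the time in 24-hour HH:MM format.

15:00

1 September 2020 is a Tuesday, so the first Saturday is September 5.
1 February 2021 is a Monday, so the first Friday is February 5 and the fourth is February 26.
September 7, 2020 lies within the daylight-saving period (5 September 2020 – 26 February 2021), so Norek Station is on daylight time, UTC−04:00.
11:00 local + 4h = 15:00 UTC.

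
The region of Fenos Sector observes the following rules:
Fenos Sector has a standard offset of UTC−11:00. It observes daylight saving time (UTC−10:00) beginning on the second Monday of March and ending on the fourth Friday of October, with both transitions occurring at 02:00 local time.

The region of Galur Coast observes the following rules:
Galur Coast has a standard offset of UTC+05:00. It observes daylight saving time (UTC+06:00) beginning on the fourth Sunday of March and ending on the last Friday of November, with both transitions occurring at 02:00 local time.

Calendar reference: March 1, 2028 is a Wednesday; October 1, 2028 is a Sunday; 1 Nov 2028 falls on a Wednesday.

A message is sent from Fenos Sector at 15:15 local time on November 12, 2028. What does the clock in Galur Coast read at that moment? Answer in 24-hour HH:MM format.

1 March 2028 is a Wednesday, so the first Monday is March 6 and the second is March 13.
1 October 2028 is a Sunday, so the first Friday is October 6 and the fourth is October 27.
Daylight saving runs 13 March – 27 October; November 12, 2028 is outside that window, so Fenos Sector is on standard time at UTC−11:00.
15:15 Fenos Sector + 11h = 02:15 UTC (rolling into the next day, 13 November 2028).
1 March 2028 is a Wednesday, so the first Sunday is March 5 and the fourth is March 26.
1 November 2028 is a Wednesday, so Fridays fall on 3, 10, 17, 24; the last is November 24.
At the standard offset (UTC+05:00), 02:15 UTC + 5h = 07:15 Galur Coast standard time.
The standard-time date in Galur Coast, November 13, 2028, lies within the daylight-saving period (26 March – 24 November), so Galur Coast is on daylight time, UTC+06:00.
02:15 UTC + 6h = 08:15 Galur Coast.

08:15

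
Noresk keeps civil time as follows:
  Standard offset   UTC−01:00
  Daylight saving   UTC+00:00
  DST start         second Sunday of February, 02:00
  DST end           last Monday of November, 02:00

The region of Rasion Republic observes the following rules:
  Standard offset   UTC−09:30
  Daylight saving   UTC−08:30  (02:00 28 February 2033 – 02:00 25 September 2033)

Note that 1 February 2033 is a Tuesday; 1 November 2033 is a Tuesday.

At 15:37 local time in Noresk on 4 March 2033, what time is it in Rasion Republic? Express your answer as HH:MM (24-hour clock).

1 February 2033 is a Tuesday, so the first Sunday is February 6 and the second is February 13.
1 November 2033 is a Tuesday, so Mondays fall on 7, 14, 21, 28; the last is November 28.
Daylight saving runs 13 February – 28 November; 4 March 2033 is inside that window, so Noresk is at UTC+00:00.
15:37 Noresk − 0h = 15:37 UTC.
At the standard offset (UTC−09:30), 15:37 UTC − 9h30m = 06:07 Rasion Republic standard time.
The standard-time date in Rasion Republic, 4 March 2033, lies within the daylight-saving period (28 February – 25 September), so Rasion Republic is on daylight time, UTC−08:30.
15:37 UTC − 8h30m = 07:07 Rasion Republic.

07:07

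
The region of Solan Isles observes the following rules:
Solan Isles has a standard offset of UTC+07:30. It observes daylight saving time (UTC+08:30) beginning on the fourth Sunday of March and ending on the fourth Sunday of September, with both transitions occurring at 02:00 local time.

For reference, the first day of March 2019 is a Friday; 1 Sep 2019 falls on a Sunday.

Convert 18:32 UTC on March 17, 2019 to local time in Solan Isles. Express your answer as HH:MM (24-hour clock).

02:02

1 March 2019 is a Friday, so the first Sunday is March 3 and the fourth is March 24.
1 September 2019 is a Sunday, so the first Sunday is September 1 and the fourth is September 22.
At the standard offset (UTC+07:30), 18:32 UTC + 7h30m = 02:02 Solan Isles standard time (rolling into the next day, 18 March 2019).
The standard-time date in Solan Isles, March 18, 2019, is outside the daylight-saving period (24 March – 22 September), so Solan Isles is on standard time, UTC+07:30.
18:32 UTC + 7h30m = 02:02 local (rolling into the next day, 18 March 2019).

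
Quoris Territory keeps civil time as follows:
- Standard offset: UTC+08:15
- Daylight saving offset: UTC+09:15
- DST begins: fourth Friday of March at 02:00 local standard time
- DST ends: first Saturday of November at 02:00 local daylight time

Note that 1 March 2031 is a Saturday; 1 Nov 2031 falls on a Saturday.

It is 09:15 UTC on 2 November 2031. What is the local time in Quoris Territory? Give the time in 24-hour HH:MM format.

1 March 2031 is a Saturday, so the first Friday is March 7 and the fourth is March 28.
1 November 2031 is a Saturday, so the first Saturday is November 1.
At the standard offset (UTC+08:15), 09:15 UTC + 8h15m = 17:30 Quoris Territory standard time.
Daylight saving runs 28 March – 1 November; the standard-time date in Quoris Territory, 2 November 2031, is outside that window, so Quoris Territory is on standard time at UTC+08:15.
09:15 UTC + 8h15m = 17:30 local.

17:30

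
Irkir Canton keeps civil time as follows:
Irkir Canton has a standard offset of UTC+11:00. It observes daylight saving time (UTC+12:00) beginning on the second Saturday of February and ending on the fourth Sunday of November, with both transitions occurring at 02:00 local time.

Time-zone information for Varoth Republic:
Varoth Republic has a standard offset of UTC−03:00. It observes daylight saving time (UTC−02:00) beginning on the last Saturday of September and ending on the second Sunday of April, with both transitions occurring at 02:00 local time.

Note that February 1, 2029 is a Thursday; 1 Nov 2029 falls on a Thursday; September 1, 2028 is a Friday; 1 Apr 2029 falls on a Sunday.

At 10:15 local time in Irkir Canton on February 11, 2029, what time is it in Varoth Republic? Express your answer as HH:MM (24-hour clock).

20:15

1 February 2029 is a Thursday, so the first Saturday is February 3 and the second is February 10.
1 November 2029 is a Thursday, so the first Sunday is November 4 and the fourth is November 25.
February 11, 2029 lies within the daylight-saving period (10 February – 25 November), so Irkir Canton is on daylight time, UTC+12:00.
10:15 Irkir Canton − 12h = 22:15 UTC (rolling into the previous day, 10 February 2029).
1 September 2028 is a Friday, so Saturdays fall on 2, 9, 16, 23, 30; the last is September 30.
1 April 2029 is a Sunday, so the first Sunday is April 1 and the second is April 8.
At the standard offset (UTC−03:00), 22:15 UTC − 3h = 19:15 Varoth Republic standard time.
The standard-time date in Varoth Republic, February 10, 2029, lies within the daylight-saving period (30 September 2028 – 8 April 2029), so Varoth Republic is on daylight time, UTC−02:00.
22:15 UTC − 2h = 20:15 Varoth Republic.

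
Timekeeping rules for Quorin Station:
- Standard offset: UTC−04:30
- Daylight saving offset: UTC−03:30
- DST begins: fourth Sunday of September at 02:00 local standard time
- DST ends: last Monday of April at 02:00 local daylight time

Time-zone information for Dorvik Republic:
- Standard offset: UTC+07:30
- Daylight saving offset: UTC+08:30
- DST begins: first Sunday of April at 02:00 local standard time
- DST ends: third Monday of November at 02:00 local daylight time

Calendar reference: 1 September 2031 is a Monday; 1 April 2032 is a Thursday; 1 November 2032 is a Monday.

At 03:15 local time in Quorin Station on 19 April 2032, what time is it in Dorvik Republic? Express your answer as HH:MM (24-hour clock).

1 September 2031 is a Monday, so the first Sunday is September 7 and the fourth is September 28.
1 April 2032 is a Thursday, so Mondays fall on 5, 12, 19, 26; the last is April 26.
Daylight saving runs 28 September 2031 – 26 April 2032; 19 April 2032 is inside that window, so Quorin Station is at UTC−03:30.
03:15 Quorin Station + 3h30m = 06:45 UTC.
1 April 2032 is a Thursday, so the first Sunday is April 4.
1 November 2032 is a Monday, so the first Monday is November 1 and the third is November 15.
At the standard offset (UTC+07:30), 06:45 UTC + 7h30m = 14:15 Dorvik Republic standard time.
Daylight saving runs 4 April – 15 November; the standard-time date in Dorvik Republic, 19 April 2032, is inside that window, so Dorvik Republic is at UTC+08:30.
06:45 UTC + 8h30m = 15:15 Dorvik Republic.

15:15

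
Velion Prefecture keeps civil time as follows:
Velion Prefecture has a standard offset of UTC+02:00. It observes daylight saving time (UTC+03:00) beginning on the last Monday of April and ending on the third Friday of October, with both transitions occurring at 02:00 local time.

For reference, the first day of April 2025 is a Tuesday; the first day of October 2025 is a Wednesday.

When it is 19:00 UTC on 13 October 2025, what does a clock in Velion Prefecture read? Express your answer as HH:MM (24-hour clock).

1 April 2025 is a Tuesday, so Mondays fall on 7, 14, 21, 28; the last is April 28.
1 October 2025 is a Wednesday, so the first Friday is October 3 and the third is October 17.
At the standard offset (UTC+02:00), 19:00 UTC + 2h = 21:00 Velion Prefecture standard time.
The standard-time date in Velion Prefecture, 13 October 2025, lies within the daylight-saving period (28 April – 17 October), so Velion Prefecture is on daylight time, UTC+03:00.
19:00 UTC + 3h = 22:00 local.

22:00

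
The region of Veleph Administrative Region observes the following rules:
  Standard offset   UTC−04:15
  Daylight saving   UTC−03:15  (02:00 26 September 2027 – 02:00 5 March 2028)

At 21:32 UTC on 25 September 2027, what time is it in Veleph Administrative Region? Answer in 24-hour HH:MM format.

17:17

At the standard offset (UTC−04:15), 21:32 UTC − 4h15m = 17:17 Veleph Administrative Region standard time.
The standard-time date in Veleph Administrative Region, 25 September 2027, is outside the daylight-saving period (26 September 2027 – 5 March 2028), so Veleph Administrative Region is on standard time, UTC−04:15.
21:32 UTC − 4h15m = 17:17 local.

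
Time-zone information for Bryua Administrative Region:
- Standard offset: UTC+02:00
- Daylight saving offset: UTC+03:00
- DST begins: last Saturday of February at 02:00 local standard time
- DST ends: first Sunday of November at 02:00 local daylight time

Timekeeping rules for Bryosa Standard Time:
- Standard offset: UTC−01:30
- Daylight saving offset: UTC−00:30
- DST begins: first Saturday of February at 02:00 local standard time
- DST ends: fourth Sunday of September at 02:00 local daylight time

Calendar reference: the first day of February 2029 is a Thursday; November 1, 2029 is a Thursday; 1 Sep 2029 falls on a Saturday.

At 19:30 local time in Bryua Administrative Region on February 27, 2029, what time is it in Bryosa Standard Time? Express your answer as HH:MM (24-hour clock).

16:00

1 February 2029 is a Thursday, so Saturdays fall on 3, 10, 17, 24; the last is February 24.
1 November 2029 is a Thursday, so the first Sunday is November 4.
Daylight saving runs 24 February – 4 November; February 27, 2029 is inside that window, so Bryua Administrative Region is at UTC+03:00.
19:30 Bryua Administrative Region − 3h = 16:30 UTC.
1 February 2029 is a Thursday, so the first Saturday is February 3.
1 September 2029 is a Saturday, so the first Sunday is September 2 and the fourth is September 23.
At the standard offset (UTC−01:30), 16:30 UTC − 1h30m = 15:00 Bryosa Standard Time standard time.
The standard-time date in Bryosa Standard Time, February 27, 2029, lies within the daylight-saving period (3 February – 23 September), so Bryosa Standard Time is on daylight time, UTC−00:30.
16:30 UTC − 0h30m = 16:00 Bryosa Standard Time.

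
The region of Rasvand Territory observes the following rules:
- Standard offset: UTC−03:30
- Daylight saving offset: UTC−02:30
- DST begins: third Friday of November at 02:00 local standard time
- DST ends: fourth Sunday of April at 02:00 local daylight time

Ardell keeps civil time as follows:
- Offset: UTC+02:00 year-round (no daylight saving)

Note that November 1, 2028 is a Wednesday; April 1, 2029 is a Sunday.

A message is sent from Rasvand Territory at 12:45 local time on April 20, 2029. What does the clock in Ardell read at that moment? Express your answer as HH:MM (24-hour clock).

17:15

1 November 2028 is a Wednesday, so the first Friday is November 3 and the third is November 17.
1 April 2029 is a Sunday, so the first Sunday is April 1 and the fourth is April 22.
Daylight saving runs 17 November 2028 – 22 April 2029; April 20, 2029 is inside that window, so Rasvand Territory is at UTC−02:30.
12:45 Rasvand Territory + 2h30m = 15:15 UTC.
Ardell stays on UTC+02:00 all year.
15:15 UTC + 2h = 17:15 Ardell.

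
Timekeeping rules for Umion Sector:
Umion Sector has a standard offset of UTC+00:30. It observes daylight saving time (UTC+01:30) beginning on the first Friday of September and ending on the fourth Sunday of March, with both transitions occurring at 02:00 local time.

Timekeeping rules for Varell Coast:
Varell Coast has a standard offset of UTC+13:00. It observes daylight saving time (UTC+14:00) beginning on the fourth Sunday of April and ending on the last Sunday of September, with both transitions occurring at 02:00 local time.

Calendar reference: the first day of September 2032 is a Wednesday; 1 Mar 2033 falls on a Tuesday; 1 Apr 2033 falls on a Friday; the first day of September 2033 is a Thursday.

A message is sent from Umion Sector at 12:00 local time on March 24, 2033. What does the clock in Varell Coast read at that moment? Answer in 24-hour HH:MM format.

23:30

1 September 2032 is a Wednesday, so the first Friday is September 3.
1 March 2033 is a Tuesday, so the first Sunday is March 6 and the fourth is March 27.
March 24, 2033 falls between 3 September 2032 and 27 March 2033, so daylight saving is in effect and Umion Sector is at UTC+01:30.
12:00 Umion Sector − 1h30m = 10:30 UTC.
1 April 2033 is a Friday, so the first Sunday is April 3 and the fourth is April 24.
1 September 2033 is a Thursday, so Sundays fall on 4, 11, 18, 25; the last is September 25.
At the standard offset (UTC+13:00), 10:30 UTC + 13h = 23:30 Varell Coast standard time.
Daylight saving runs 24 April – 25 September; the standard-time date in Varell Coast, March 24, 2033, is outside that window, so Varell Coast is on standard time at UTC+13:00.
10:30 UTC + 13h = 23:30 Varell Coast.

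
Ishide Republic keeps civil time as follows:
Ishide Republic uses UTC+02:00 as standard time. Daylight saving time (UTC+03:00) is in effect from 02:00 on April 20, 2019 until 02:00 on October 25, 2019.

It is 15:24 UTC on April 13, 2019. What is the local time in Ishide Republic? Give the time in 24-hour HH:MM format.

At the standard offset (UTC+02:00), 15:24 UTC + 2h = 17:24 Ishide Republic standard time.
The standard-time date in Ishide Republic, April 13, 2019, is outside the daylight-saving period (20 April – 25 October), so Ishide Republic is on standard time, UTC+02:00.
15:24 UTC + 2h = 17:24 local.

17:24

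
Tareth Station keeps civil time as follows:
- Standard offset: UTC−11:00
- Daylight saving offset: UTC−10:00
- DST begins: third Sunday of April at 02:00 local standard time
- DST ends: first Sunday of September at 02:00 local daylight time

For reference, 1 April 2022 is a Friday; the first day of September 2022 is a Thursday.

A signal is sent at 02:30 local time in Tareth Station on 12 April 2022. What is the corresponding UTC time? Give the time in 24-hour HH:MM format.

13:30

1 April 2022 is a Friday, so the first Sunday is April 3 and the third is April 17.
1 September 2022 is a Thursday, so the first Sunday is September 4.
12 April 2022 does not fall between 17 April and 4 September, so daylight saving is not in effect and Tareth Station is at UTC−11:00.
02:30 local + 11h = 13:30 UTC.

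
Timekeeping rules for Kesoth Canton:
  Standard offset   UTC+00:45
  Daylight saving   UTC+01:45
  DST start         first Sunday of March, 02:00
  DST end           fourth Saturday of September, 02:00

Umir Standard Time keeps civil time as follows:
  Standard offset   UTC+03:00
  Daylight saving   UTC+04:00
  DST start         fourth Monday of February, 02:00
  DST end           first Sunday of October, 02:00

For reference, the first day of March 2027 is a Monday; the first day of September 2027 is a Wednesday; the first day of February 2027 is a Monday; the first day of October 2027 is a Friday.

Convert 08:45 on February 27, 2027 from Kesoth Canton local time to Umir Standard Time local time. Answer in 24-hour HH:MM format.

1 March 2027 is a Monday, so the first Sunday is March 7.
1 September 2027 is a Wednesday, so the first Saturday is September 4 and the fourth is September 25.
February 27, 2027 is outside the daylight-saving period (7 March – 25 September), so Kesoth Canton is on standard time, UTC+00:45.
08:45 Kesoth Canton − 0h45m = 08:00 UTC.
1 February 2027 is a Monday, so the first Monday is February 1 and the fourth is February 22.
1 October 2027 is a Friday, so the first Sunday is October 3.
At the standard offset (UTC+03:00), 08:00 UTC + 3h = 11:00 Umir Standard Time standard time.
The standard-time date in Umir Standard Time, February 27, 2027, lies within the daylight-saving period (22 February – 3 October), so Umir Standard Time is on daylight time, UTC+04:00.
08:00 UTC + 4h = 12:00 Umir Standard Time.

12:00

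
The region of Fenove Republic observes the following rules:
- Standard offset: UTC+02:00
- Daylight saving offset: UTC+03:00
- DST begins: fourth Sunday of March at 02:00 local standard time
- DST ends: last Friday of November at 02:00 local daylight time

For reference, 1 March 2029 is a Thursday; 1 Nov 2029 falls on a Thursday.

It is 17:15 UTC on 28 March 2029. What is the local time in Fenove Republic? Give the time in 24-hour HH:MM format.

1 March 2029 is a Thursday, so the first Sunday is March 4 and the fourth is March 25.
1 November 2029 is a Thursday, so Fridays fall on 2, 9, 16, 23, 30; the last is November 30.
At the standard offset (UTC+02:00), 17:15 UTC + 2h = 19:15 Fenove Republic standard time.
The standard-time date in Fenove Republic, 28 March 2029, lies within the daylight-saving period (25 March – 30 November), so Fenove Republic is on daylight time, UTC+03:00.
17:15 UTC + 3h = 20:15 local.

20:15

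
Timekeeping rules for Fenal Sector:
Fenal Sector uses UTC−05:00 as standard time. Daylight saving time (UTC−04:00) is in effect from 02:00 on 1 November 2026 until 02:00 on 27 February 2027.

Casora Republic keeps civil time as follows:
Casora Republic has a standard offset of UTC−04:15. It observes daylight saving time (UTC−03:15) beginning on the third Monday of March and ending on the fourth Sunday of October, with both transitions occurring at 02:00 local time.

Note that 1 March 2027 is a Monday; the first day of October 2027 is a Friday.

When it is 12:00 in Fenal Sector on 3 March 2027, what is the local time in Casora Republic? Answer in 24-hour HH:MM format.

3 March 2027 does not fall between 1 November 2026 and 27 February 2027, so daylight saving is not in effect and Fenal Sector is at UTC−05:00.
12:00 Fenal Sector + 5h = 17:00 UTC.
1 March 2027 is a Monday, so the first Monday is March 1 and the third is March 15.
1 October 2027 is a Friday, so the first Sunday is October 3 and the fourth is October 24.
At the standard offset (UTC−04:15), 17:00 UTC − 4h15m = 12:45 Casora Republic standard time.
The standard-time date in Casora Republic, 3 March 2027, does not fall between 15 March and 24 October, so daylight saving is not in effect and Casora Republic is at UTC−04:15.
17:00 UTC − 4h15m = 12:45 Casora Republic.

12:45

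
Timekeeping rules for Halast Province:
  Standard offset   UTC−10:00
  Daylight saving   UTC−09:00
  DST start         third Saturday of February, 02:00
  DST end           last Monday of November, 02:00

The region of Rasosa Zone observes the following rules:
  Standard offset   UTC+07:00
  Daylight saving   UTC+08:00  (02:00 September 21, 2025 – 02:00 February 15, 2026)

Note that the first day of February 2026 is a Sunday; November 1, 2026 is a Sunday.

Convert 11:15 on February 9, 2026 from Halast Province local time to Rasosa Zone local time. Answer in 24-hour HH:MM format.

1 February 2026 is a Sunday, so the first Saturday is February 7 and the third is February 21.
1 November 2026 is a Sunday, so Mondays fall on 2, 9, 16, 23, 30; the last is November 30.
February 9, 2026 does not fall between 21 February and 30 November, so daylight saving is not in effect and Halast Province is at UTC−10:00.
11:15 Halast Province + 10h = 21:15 UTC.
At the standard offset (UTC+07:00), 21:15 UTC + 7h = 04:15 Rasosa Zone standard time (rolling into the next day, 10 February 2026).
The standard-time date in Rasosa Zone, February 10, 2026, falls between 21 September 2025 and 15 February 2026, so daylight saving is in effect and Rasosa Zone is at UTC+08:00.
21:15 UTC + 8h = 05:15 Rasosa Zone (rolling into the next day, 10 February 2026).

05:15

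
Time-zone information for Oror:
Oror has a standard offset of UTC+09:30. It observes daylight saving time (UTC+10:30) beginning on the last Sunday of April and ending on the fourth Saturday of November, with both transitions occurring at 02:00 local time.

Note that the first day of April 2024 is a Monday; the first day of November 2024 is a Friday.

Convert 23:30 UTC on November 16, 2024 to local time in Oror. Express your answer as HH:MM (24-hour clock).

1 April 2024 is a Monday, so Sundays fall on 7, 14, 21, 28; the last is April 28.
1 November 2024 is a Friday, so the first Saturday is November 2 and the fourth is November 23.
At the standard offset (UTC+09:30), 23:30 UTC + 9h30m = 09:00 Oror standard time (rolling into the next day, 17 November 2024).
The standard-time date in Oror, November 17, 2024, falls between 28 April and 23 November, so daylight saving is in effect and Oror is at UTC+10:30.
23:30 UTC + 10h30m = 10:00 local (rolling into the next day, 17 November 2024).

10:00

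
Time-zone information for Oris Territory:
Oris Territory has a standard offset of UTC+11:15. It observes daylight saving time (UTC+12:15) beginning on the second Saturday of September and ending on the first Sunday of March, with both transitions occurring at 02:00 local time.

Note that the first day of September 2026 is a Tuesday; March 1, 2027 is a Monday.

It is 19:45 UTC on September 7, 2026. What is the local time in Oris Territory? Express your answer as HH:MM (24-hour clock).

07:00

1 September 2026 is a Tuesday, so the first Saturday is September 5 and the second is September 12.
1 March 2027 is a Monday, so the first Sunday is March 7.
At the standard offset (UTC+11:15), 19:45 UTC + 11h15m = 07:00 Oris Territory standard time (rolling into the next day, 8 September 2026).
The standard-time date in Oris Territory, September 8, 2026, does not fall between 12 September 2026 and 7 March 2027, so daylight saving is not in effect and Oris Territory is at UTC+11:15.
19:45 UTC + 11h15m = 07:00 local (rolling into the next day, 8 September 2026).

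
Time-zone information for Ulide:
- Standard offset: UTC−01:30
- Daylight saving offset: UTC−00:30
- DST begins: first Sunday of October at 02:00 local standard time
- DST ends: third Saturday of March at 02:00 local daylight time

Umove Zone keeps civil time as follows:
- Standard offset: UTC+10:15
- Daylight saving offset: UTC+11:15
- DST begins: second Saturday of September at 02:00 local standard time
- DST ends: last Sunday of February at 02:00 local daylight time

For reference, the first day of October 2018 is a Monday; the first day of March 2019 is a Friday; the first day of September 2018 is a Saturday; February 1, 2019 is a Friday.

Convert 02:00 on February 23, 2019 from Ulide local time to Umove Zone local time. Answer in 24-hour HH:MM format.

1 October 2018 is a Monday, so the first Sunday is October 7.
1 March 2019 is a Friday, so the first Saturday is March 2 and the third is March 16.
February 23, 2019 falls between 7 October 2018 and 16 March 2019, so daylight saving is in effect and Ulide is at UTC−00:30.
02:00 Ulide + 0h30m = 02:30 UTC.
1 September 2018 is a Saturday, so the first Saturday is September 1 and the second is September 8.
1 February 2019 is a Friday, so Sundays fall on 3, 10, 17, 24; the last is February 24.
At the standard offset (UTC+10:15), 02:30 UTC + 10h15m = 12:45 Umove Zone standard time.
The standard-time date in Umove Zone, February 23, 2019, lies within the daylight-saving period (8 September 2018 – 24 February 2019), so Umove Zone is on daylight time, UTC+11:15.
02:30 UTC + 11h15m = 13:45 Umove Zone.

13:45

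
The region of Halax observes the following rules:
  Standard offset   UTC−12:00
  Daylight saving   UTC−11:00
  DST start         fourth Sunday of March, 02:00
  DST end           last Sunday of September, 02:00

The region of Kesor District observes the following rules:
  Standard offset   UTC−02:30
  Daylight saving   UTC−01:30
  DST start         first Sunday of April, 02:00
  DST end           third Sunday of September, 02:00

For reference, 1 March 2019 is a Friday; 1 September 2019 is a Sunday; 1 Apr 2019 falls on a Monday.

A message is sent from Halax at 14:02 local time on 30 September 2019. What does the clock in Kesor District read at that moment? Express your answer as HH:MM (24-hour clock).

23:32

1 March 2019 is a Friday, so the first Sunday is March 3 and the fourth is March 24.
1 September 2019 is a Sunday, so Sundays fall on 1, 8, 15, 22, 29; the last is September 29.
Daylight saving runs 24 March – 29 September; 30 September 2019 is outside that window, so Halax is on standard time at UTC−12:00.
14:02 Halax + 12h = 02:02 UTC (rolling into the next day, 1 October 2019).
1 April 2019 is a Monday, so the first Sunday is April 7.
1 September 2019 is a Sunday, so the first Sunday is September 1 and the third is September 15.
At the standard offset (UTC−02:30), 02:02 UTC − 2h30m = 23:32 Kesor District standard time (rolling into the previous day, 30 September 2019).
The standard-time date in Kesor District, 30 September 2019, is outside the daylight-saving period (7 April – 15 September), so Kesor District is on standard time, UTC−02:30.
02:02 UTC − 2h30m = 23:32 Kesor District (rolling into the previous day, 30 September 2019).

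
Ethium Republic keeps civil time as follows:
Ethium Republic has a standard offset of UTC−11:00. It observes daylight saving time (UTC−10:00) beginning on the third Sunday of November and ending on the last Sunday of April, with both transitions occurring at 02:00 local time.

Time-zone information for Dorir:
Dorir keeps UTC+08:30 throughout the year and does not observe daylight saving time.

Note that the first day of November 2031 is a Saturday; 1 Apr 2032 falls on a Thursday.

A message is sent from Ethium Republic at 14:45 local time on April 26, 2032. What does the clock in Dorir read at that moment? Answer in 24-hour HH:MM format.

10:15

1 November 2031 is a Saturday, so the first Sunday is November 2 and the third is November 16.
1 April 2032 is a Thursday, so Sundays fall on 4, 11, 18, 25; the last is April 25.
April 26, 2032 does not fall between 16 November 2031 and 25 April 2032, so daylight saving is not in effect and Ethium Republic is at UTC−11:00.
14:45 Ethium Republic + 11h = 01:45 UTC (rolling into the next day, 27 April 2032).
Dorir has no daylight saving, so its offset is UTC+08:30 year-round.
01:45 UTC + 8h30m = 10:15 Dorir.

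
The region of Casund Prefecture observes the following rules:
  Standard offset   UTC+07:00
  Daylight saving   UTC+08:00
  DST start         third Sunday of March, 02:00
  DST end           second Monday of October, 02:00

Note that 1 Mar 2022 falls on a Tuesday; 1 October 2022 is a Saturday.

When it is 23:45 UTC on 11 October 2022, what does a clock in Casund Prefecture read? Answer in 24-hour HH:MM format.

06:45

1 March 2022 is a Tuesday, so the first Sunday is March 6 and the third is March 20.
1 October 2022 is a Saturday, so the first Monday is October 3 and the second is October 10.
At the standard offset (UTC+07:00), 23:45 UTC + 7h = 06:45 Casund Prefecture standard time (rolling into the next day, 12 October 2022).
Daylight saving runs 20 March – 10 October; the standard-time date in Casund Prefecture, 12 October 2022, is outside that window, so Casund Prefecture is on standard time at UTC+07:00.
23:45 UTC + 7h = 06:45 local (rolling into the next day, 12 October 2022).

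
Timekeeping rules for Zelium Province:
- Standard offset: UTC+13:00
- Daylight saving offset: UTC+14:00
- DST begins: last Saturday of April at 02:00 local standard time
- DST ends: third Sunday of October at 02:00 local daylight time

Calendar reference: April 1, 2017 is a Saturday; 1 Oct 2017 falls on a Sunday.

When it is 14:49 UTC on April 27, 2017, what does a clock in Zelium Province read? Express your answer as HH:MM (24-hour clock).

1 April 2017 is a Saturday, so Saturdays fall on 1, 8, 15, 22, 29; the last is April 29.
1 October 2017 is a Sunday, so the first Sunday is October 1 and the third is October 15.
At the standard offset (UTC+13:00), 14:49 UTC + 13h = 03:49 Zelium Province standard time (rolling into the next day, 28 April 2017).
Daylight saving runs 29 April – 15 October; the standard-time date in Zelium Province, April 28, 2017, is outside that window, so Zelium Province is on standard time at UTC+13:00.
14:49 UTC + 13h = 03:49 local (rolling into the next day, 28 April 2017).

03:49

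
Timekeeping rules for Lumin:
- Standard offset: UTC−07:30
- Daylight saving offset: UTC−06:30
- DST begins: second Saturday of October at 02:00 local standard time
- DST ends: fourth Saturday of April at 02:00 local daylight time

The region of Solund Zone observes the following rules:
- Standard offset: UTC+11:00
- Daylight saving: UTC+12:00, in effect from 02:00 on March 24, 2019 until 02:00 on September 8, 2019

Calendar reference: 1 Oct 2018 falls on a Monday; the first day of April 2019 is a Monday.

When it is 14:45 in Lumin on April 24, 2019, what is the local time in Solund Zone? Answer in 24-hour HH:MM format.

1 October 2018 is a Monday, so the first Saturday is October 6 and the second is October 13.
1 April 2019 is a Monday, so the first Saturday is April 6 and the fourth is April 27.
April 24, 2019 falls between 13 October 2018 and 27 April 2019, so daylight saving is in effect and Lumin is at UTC−06:30.
14:45 Lumin + 6h30m = 21:15 UTC.
At the standard offset (UTC+11:00), 21:15 UTC + 11h = 08:15 Solund Zone standard time (rolling into the next day, 25 April 2019).
The standard-time date in Solund Zone, April 25, 2019, lies within the daylight-saving period (24 March – 8 September), so Solund Zone is on daylight time, UTC+12:00.
21:15 UTC + 12h = 09:15 Solund Zone (rolling into the next day, 25 April 2019).

09:15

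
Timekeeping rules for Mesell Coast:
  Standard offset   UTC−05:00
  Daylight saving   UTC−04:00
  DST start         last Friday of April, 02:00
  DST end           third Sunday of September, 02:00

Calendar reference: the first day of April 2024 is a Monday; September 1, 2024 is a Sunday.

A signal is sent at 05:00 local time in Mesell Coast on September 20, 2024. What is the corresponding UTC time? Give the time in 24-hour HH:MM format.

1 April 2024 is a Monday, so Fridays fall on 5, 12, 19, 26; the last is April 26.
1 September 2024 is a Sunday, so the first Sunday is September 1 and the third is September 15.
Daylight saving runs 26 April – 15 September; September 20, 2024 is outside that window, so Mesell Coast is on standard time at UTC−05:00.
05:00 local + 5h = 10:00 UTC.

10:00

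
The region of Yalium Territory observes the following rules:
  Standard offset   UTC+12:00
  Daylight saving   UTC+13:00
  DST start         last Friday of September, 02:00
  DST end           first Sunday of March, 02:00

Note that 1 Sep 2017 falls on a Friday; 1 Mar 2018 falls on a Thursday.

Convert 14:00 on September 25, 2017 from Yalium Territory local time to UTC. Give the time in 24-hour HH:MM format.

02:00

1 September 2017 is a Friday, so Fridays fall on 1, 8, 15, 22, 29; the last is September 29.
1 March 2018 is a Thursday, so the first Sunday is March 4.
September 25, 2017 is outside the daylight-saving period (29 September 2017 – 4 March 2018), so Yalium Territory is on standard time, UTC+12:00.
14:00 local − 12h = 02:00 UTC.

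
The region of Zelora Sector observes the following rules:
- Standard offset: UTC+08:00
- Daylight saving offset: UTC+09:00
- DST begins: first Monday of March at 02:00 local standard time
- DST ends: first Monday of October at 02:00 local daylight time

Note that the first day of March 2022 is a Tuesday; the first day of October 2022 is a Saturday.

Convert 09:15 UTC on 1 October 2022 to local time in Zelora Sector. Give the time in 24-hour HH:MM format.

1 March 2022 is a Tuesday, so the first Monday is March 7.
1 October 2022 is a Saturday, so the first Monday is October 3.
At the standard offset (UTC+08:00), 09:15 UTC + 8h = 17:15 Zelora Sector standard time.
The standard-time date in Zelora Sector, 1 October 2022, lies within the daylight-saving period (7 March – 3 October), so Zelora Sector is on daylight time, UTC+09:00.
09:15 UTC + 9h = 18:15 local.

18:15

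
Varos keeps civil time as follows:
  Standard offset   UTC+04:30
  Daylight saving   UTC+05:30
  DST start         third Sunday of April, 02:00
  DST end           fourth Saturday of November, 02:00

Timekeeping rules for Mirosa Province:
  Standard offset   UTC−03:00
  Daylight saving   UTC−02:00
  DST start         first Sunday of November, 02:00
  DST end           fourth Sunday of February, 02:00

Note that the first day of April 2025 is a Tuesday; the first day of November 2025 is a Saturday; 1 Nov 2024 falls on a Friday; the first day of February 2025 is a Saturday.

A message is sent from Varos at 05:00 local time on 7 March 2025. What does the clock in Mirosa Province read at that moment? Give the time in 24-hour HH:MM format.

1 April 2025 is a Tuesday, so the first Sunday is April 6 and the third is April 20.
1 November 2025 is a Saturday, so the first Saturday is November 1 and the fourth is November 22.
7 March 2025 is outside the daylight-saving period (20 April – 22 November), so Varos is on standard time, UTC+04:30.
05:00 Varos − 4h30m = 00:30 UTC.
1 November 2024 is a Friday, so the first Sunday is November 3.
1 February 2025 is a Saturday, so the first Sunday is February 2 and the fourth is February 23.
At the standard offset (UTC−03:00), 00:30 UTC − 3h = 21:30 Mirosa Province standard time (rolling into the previous day, 6 March 2025).
The standard-time date in Mirosa Province, 6 March 2025, is outside the daylight-saving period (3 November 2024 – 23 February 2025), so Mirosa Province is on standard time, UTC−03:00.
00:30 UTC − 3h = 21:30 Mirosa Province (rolling into the previous day, 6 March 2025).

21:30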